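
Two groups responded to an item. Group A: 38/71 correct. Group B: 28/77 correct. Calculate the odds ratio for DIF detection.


Odds_A = 38/33 = 1.1515
Odds_B = 28/49 = 0.5714
OR = Odds_A / Odds_B = 1.1515 / 0.5714
Exactly, OR = (38 * 49) / (33 * 28) = 1862 / 924
OR = 2.0152

2.0152


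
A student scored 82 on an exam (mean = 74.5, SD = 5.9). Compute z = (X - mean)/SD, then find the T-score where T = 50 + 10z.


z = (X - mean) / SD = (82 - 74.5) / 5.9
z = 7.5 / 5.9
z = 1.2712
T-score = T = 50 + 10z
Carry z at full precision (z = 7.5 / 5.9) into the conversion:
T-score = 50 + 10 * (7.5 / 5.9) = 50 + 75 / 5.9
T-score = 50 + 12.7119
T-score = 62.7119

62.7119


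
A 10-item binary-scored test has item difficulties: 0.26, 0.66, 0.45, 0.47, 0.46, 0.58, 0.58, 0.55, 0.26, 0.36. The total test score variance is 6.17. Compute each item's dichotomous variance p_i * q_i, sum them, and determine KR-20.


For each item, compute p_i * q_i:
  Item 1: 0.26 * 0.74 = 0.1924
  Item 2: 0.66 * 0.34 = 0.2244
  Item 3: 0.45 * 0.55 = 0.2475
  Item 4: 0.47 * 0.53 = 0.2491
  Item 5: 0.46 * 0.54 = 0.2484
  Item 6: 0.58 * 0.42 = 0.2436
  Item 7: 0.58 * 0.42 = 0.2436
  Item 8: 0.55 * 0.45 = 0.2475
  Item 9: 0.26 * 0.74 = 0.1924
  Item 10: 0.36 * 0.64 = 0.2304
Sum(p_i * q_i) = 0.1924 + 0.2244 + 0.2475 + 0.2491 + 0.2484 + 0.2436 + 0.2436 + 0.2475 + 0.1924 + 0.2304 = 2.3193
KR-20 = (k/(k-1)) * (1 - Sum(p_i*q_i) / Var_total)
= (10/9) * (1 - 2.3193/6.17)
= 1.1111 * 0.6241
KR-20 = 0.6934

0.6934


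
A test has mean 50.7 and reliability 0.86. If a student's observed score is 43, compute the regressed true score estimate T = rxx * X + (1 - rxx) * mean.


T_est = rxx * X + (1 - rxx) * mean
T_est = 0.86 * 43 + 0.14 * 50.7
T_est = 36.98 + 7.098
T_est = 44.078

44.078


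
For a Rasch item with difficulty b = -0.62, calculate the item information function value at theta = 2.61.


P = 1/(1+exp(-(2.61--0.62))) = 0.9619
I = P*(1-P) = 0.9619 * 0.0381
I = 0.0366

0.0366


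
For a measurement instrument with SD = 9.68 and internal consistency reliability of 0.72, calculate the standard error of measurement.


SEM = SD * sqrt(1 - rxx)
SEM = 9.68 * sqrt(1 - 0.72)
SEM = 9.68 * sqrt(0.28) = 9.68 * 0.52915
SEM = 5.1222

5.1222


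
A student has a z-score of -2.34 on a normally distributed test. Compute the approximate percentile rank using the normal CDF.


CDF(z) = 0.5 * (1 + erf(z/sqrt(2)))
erf(-1.6546) = -0.9807
CDF = 0.0096
Percentile rank = 0.0096 * 100 = 0.96

0.96


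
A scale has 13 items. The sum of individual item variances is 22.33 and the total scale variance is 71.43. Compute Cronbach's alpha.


alpha = (k/(k-1)) * (1 - sum(si^2)/s_total^2)
= (13/12) * (1 - 22.33/71.43)
alpha = 0.7447

0.7447


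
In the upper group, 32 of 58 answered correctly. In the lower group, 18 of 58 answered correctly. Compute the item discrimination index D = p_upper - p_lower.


p_upper = 32/58 = 0.5517
p_lower = 18/58 = 0.3103
D = 0.5517 - 0.3103 = 0.2414

0.2414


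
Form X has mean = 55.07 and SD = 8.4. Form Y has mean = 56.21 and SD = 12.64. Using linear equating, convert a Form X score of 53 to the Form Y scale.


slope = SD_Y / SD_X = 12.64 / 8.4 ~ 1.5048
intercept = mean_Y - slope * mean_X = 56.21 - (12.64 / 8.4) * 55.07 ~ -26.6572
Y = slope * X + intercept. To avoid rounding drift from the rounded slope/intercept, evaluate the equivalent form Y = mean_Y + SD_Y * (X - mean_X) / SD_X at full precision:
Y = 56.21 + 12.64 * (53 - 55.07) / 8.4
Y = 56.21 - 12.64 * 2.07 / 8.4
Y = 56.21 - 26.1648 / 8.4
Y = 56.21 - 3.1149
Y = 53.0951

53.0951


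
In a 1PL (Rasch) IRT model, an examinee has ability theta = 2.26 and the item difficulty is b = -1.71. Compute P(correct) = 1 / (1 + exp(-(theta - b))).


theta - b = 2.26 - -1.71 = 3.97
exp(-(theta - b)) = exp(-3.97) = 0.0189
P = 1 / (1 + 0.0189)
P = 0.9815

0.9815


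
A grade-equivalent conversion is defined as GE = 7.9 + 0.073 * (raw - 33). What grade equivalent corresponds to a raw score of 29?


raw - median = 29 - 33 = -4
slope * diff = 0.073 * -4 = -0.292
GE = 7.9 + -0.292
GE = 7.608

7.608


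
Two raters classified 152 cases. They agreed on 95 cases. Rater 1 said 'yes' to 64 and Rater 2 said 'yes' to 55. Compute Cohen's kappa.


P_o = 95/152 = 0.625
P_e = (64*55 + 88*97) / 23104 = 0.521814
kappa = (P_o - P_e) / (1 - P_e)
kappa = (0.625 - 0.521814) / (1 - 0.521814)
kappa = 0.2158

0.2158


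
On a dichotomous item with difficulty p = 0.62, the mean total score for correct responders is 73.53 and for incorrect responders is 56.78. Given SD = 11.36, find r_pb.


q = 1 - p = 0.38
rpb = ((M1 - M0) / SD) * sqrt(p * q)
rpb = ((73.53 - 56.78) / 11.36) * sqrt(0.62 * 0.38)
rpb = 0.7157

0.7157


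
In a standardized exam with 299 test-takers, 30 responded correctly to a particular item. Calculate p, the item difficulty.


Item difficulty p = number correct / total examinees
p = 30 / 299
p = 0.1003

0.1003


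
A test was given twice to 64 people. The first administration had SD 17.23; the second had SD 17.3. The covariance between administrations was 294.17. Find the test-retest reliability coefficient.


r = cov(X,Y) / (SD_X * SD_Y)
r = 294.17 / (17.23 * 17.3)
r = 294.17 / 298.079
r = 0.9869

0.9869


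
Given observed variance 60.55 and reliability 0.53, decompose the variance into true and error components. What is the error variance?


var_true = rxx * var_obs = 0.53 * 60.55 = 32.0915
var_error = var_obs - var_true
var_error = 60.55 - 32.0915
var_error = 28.4585

28.4585


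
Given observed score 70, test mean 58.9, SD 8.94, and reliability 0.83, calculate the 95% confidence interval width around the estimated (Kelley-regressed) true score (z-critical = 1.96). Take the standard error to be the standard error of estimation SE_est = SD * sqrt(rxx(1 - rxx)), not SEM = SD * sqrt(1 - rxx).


True score estimate = 0.83*70 + 0.17*58.9 = 68.113
SE_est = SD * sqrt(rxx * (1 - rxx)) = 8.94 * sqrt(0.83 * 0.17) = 8.94 * sqrt(0.1411) = 3.358157
CI = T_est +/- z * SE_est, so width = 2 * z * SE_est = 2 * 1.96 * 3.358157
Width = 13.164

13.164


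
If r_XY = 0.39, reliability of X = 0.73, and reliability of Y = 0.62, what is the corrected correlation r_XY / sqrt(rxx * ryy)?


r_corrected = rxy / sqrt(rxx * ryy)
= 0.39 / sqrt(0.73 * 0.62)
= 0.39 / sqrt(0.4526)
= 0.39 / 0.672756
r_corrected = 0.5797

0.5797


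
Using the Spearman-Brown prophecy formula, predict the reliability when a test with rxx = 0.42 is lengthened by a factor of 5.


r_new = (n * rxx) / (1 + (n-1) * rxx)
r_new = (5 * 0.42) / (1 + 4 * 0.42)
r_new = 2.1 / 2.68
r_new = 0.7836

0.7836


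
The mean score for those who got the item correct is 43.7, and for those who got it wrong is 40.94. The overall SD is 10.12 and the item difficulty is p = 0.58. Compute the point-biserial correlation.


q = 1 - p = 0.42
rpb = ((M1 - M0) / SD) * sqrt(p * q)
rpb = ((43.7 - 40.94) / 10.12) * sqrt(0.58 * 0.42)
rpb = 0.1346

0.1346


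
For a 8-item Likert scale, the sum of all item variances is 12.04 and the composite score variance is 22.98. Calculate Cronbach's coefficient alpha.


alpha = (k/(k-1)) * (1 - sum(si^2)/s_total^2)
= (8/7) * (1 - 12.04/22.98)
alpha = 0.5441

0.5441


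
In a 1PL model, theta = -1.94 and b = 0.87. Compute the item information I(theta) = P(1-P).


P = 1/(1+exp(-(-1.94-0.87))) = 0.0568
I = P*(1-P) = 0.0568 * 0.9432
I = 0.0536

0.0536


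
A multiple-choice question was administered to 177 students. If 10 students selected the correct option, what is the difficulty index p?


Item difficulty p = number correct / total examinees
p = 10 / 177
p = 0.0565

0.0565


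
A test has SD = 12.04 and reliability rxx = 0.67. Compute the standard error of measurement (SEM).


SEM = SD * sqrt(1 - rxx)
SEM = 12.04 * sqrt(1 - 0.67)
SEM = 12.04 * sqrt(0.33) = 12.04 * 0.574456
SEM = 6.9165

6.9165


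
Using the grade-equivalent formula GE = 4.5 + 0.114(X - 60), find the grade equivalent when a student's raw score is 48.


raw - median = 48 - 60 = -12
slope * diff = 0.114 * -12 = -1.368
GE = 4.5 + -1.368
GE = 3.132

3.132


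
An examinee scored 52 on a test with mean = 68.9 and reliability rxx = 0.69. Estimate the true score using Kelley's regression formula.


T_est = rxx * X + (1 - rxx) * mean
T_est = 0.69 * 52 + 0.31 * 68.9
T_est = 35.88 + 21.359
T_est = 57.239

57.239


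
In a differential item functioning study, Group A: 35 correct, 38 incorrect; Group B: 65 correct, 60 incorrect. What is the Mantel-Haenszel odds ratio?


Odds_A = 35/38 = 0.9211
Odds_B = 65/60 = 1.0833
OR = Odds_A / Odds_B = 0.9211 / 1.0833
Exactly, OR = (35 * 60) / (38 * 65) = 2100 / 2470
OR = 0.8502

0.8502


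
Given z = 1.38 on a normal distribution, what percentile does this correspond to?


CDF(z) = 0.5 * (1 + erf(z/sqrt(2)))
erf(0.9758) = 0.8324
CDF = 0.9162
Percentile rank = 0.9162 * 100 = 91.62

91.62


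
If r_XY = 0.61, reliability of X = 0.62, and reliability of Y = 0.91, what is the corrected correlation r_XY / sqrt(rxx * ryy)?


r_corrected = rxy / sqrt(rxx * ryy)
= 0.61 / sqrt(0.62 * 0.91)
= 0.61 / sqrt(0.5642)
= 0.61 / 0.751132
r_corrected = 0.8121

0.8121


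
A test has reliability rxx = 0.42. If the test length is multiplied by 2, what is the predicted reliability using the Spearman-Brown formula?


r_new = (n * rxx) / (1 + (n-1) * rxx)
r_new = (2 * 0.42) / (1 + 1 * 0.42)
r_new = 0.84 / 1.42
r_new = 0.5915

0.5915


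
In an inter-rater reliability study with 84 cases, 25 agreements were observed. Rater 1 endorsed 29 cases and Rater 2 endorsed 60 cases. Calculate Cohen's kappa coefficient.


P_o = 25/84 = 0.297619
P_e = (29*60 + 55*24) / 7056 = 0.433673
kappa = (P_o - P_e) / (1 - P_e)
kappa = (0.297619 - 0.433673) / (1 - 0.433673)
kappa = -0.2402

-0.2402


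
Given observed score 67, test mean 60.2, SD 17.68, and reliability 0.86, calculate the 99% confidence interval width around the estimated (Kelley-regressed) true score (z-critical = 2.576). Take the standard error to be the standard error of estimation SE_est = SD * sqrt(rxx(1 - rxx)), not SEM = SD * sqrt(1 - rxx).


True score estimate = 0.86*67 + 0.14*60.2 = 66.048
SE_est = SD * sqrt(rxx * (1 - rxx)) = 17.68 * sqrt(0.86 * 0.14) = 17.68 * sqrt(0.1204) = 6.134731
CI = T_est +/- z * SE_est, so width = 2 * z * SE_est = 2 * 2.576 * 6.134731
Width = 31.6061

31.6061


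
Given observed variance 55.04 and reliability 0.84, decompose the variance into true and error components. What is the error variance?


var_true = rxx * var_obs = 0.84 * 55.04 = 46.2336
var_error = var_obs - var_true
var_error = 55.04 - 46.2336
var_error = 8.8064

8.8064


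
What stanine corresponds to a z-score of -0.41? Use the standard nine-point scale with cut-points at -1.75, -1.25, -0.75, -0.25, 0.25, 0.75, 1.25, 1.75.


Stanine boundaries: [-1.75, -1.25, -0.75, -0.25, 0.25, 0.75, 1.25, 1.75]
z = -0.41
Check each boundary:
  z >= -1.75 -> could be stanine 2
  z >= -1.25 -> could be stanine 3
  z >= -0.75 -> could be stanine 4
  z < -0.25
  z < 0.25
  z < 0.75
  z < 1.25
  z < 1.75
Highest qualifying boundary gives stanine = 4

4


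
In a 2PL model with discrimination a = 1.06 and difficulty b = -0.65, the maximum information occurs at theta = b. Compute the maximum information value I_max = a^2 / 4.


For 2PL, max info at theta = b = -0.65
I_max = a^2 / 4 = 1.06^2 / 4
= 1.1236 / 4
I_max = 0.2809

0.2809


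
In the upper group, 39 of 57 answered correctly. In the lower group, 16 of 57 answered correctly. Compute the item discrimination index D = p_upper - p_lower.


p_upper = 39/57 = 0.6842
p_lower = 16/57 = 0.2807
D = 0.6842 - 0.2807 = 0.4035

0.4035


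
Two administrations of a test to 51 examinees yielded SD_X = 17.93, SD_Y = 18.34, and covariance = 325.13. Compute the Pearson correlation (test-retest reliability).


r = cov(X,Y) / (SD_X * SD_Y)
r = 325.13 / (17.93 * 18.34)
r = 325.13 / 328.8362
r = 0.9887

0.9887


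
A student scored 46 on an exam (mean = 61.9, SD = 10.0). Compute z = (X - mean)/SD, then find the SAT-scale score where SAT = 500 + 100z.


z = (X - mean) / SD = (46 - 61.9) / 10.0
z = -15.9 / 10.0
z = -1.59
SAT-scale = SAT = 500 + 100z
Carry z at full precision (z = -15.9 / 10.0) into the conversion:
SAT-scale = 500 + 100 * (-15.9 / 10.0) = 500 + -1590 / 10.0
SAT-scale = 500 + -159.0
SAT-scale = 341.0

341.0


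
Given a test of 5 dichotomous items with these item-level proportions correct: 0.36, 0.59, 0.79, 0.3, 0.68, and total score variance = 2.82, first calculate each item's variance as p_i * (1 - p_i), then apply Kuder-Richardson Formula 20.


For each item, compute p_i * q_i:
  Item 1: 0.36 * 0.64 = 0.2304
  Item 2: 0.59 * 0.41 = 0.2419
  Item 3: 0.79 * 0.21 = 0.1659
  Item 4: 0.3 * 0.7 = 0.21
  Item 5: 0.68 * 0.32 = 0.2176
Sum(p_i * q_i) = 0.2304 + 0.2419 + 0.1659 + 0.21 + 0.2176 = 1.0658
KR-20 = (k/(k-1)) * (1 - Sum(p_i*q_i) / Var_total)
= (5/4) * (1 - 1.0658/2.82)
= 1.25 * 0.6221
KR-20 = 0.7776

0.7776


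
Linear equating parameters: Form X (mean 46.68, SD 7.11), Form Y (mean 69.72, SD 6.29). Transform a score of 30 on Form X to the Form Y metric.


slope = SD_Y / SD_X = 6.29 / 7.11 ~ 0.8847
intercept = mean_Y - slope * mean_X = 69.72 - (6.29 / 7.11) * 46.68 ~ 28.4236
Y = slope * X + intercept. To avoid rounding drift from the rounded slope/intercept, evaluate the equivalent form Y = mean_Y + SD_Y * (X - mean_X) / SD_X at full precision:
Y = 69.72 + 6.29 * (30 - 46.68) / 7.11
Y = 69.72 - 6.29 * 16.68 / 7.11
Y = 69.72 - 104.9172 / 7.11
Y = 69.72 - 14.7563
Y = 54.9637

54.9637


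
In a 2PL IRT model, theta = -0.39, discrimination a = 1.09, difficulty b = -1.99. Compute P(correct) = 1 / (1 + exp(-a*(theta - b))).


a*(theta - b) = 1.09 * (-0.39 - -1.99) = 1.744
exp(-1.744) = 0.1748
P = 1 / (1 + 0.1748)
P = 0.8512

0.8512


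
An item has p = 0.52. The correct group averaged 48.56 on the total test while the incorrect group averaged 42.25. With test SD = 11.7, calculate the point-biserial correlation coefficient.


q = 1 - p = 0.48
rpb = ((M1 - M0) / SD) * sqrt(p * q)
rpb = ((48.56 - 42.25) / 11.7) * sqrt(0.52 * 0.48)
rpb = 0.2694

0.2694


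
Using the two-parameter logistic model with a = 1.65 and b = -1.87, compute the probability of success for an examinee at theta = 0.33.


a*(theta - b) = 1.65 * (0.33 - -1.87) = 3.63
exp(-3.63) = 0.0265
P = 1 / (1 + 0.0265)
P = 0.9742

0.9742


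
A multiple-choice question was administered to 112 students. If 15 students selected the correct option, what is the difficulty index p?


Item difficulty p = number correct / total examinees
p = 15 / 112
p = 0.1339

0.1339


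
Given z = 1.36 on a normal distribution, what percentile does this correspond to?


CDF(z) = 0.5 * (1 + erf(z/sqrt(2)))
erf(0.9617) = 0.8262
CDF = 0.9131
Percentile rank = 0.9131 * 100 = 91.31

91.31


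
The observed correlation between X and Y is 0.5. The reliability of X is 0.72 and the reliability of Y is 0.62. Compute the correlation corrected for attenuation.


r_corrected = rxy / sqrt(rxx * ryy)
= 0.5 / sqrt(0.72 * 0.62)
= 0.5 / sqrt(0.4464)
= 0.5 / 0.668132
r_corrected = 0.7484

0.7484


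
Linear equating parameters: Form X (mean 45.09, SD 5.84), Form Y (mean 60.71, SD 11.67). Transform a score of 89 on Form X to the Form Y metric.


slope = SD_Y / SD_X = 11.67 / 5.84 ~ 1.9983
intercept = mean_Y - slope * mean_X = 60.71 - (11.67 / 5.84) * 45.09 ~ -29.3928
Y = slope * X + intercept. To avoid rounding drift from the rounded slope/intercept, evaluate the equivalent form Y = mean_Y + SD_Y * (X - mean_X) / SD_X at full precision:
Y = 60.71 + 11.67 * (89 - 45.09) / 5.84
Y = 60.71 + 11.67 * 43.91 / 5.84
Y = 60.71 + 512.4297 / 5.84
Y = 60.71 + 87.7448
Y = 148.4548

148.4548


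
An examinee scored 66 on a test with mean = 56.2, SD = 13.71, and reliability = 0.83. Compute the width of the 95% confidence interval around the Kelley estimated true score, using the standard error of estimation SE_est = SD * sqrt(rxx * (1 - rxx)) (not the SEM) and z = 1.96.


True score estimate = 0.83*66 + 0.17*56.2 = 64.334
SE_est = SD * sqrt(rxx * (1 - rxx)) = 13.71 * sqrt(0.83 * 0.17) = 13.71 * sqrt(0.1411) = 5.149926
CI = T_est +/- z * SE_est, so width = 2 * z * SE_est = 2 * 1.96 * 5.149926
Width = 20.1877

20.1877


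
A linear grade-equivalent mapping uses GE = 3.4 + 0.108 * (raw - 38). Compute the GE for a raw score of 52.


raw - median = 52 - 38 = 14
slope * diff = 0.108 * 14 = 1.512
GE = 3.4 + 1.512
GE = 4.912

4.912


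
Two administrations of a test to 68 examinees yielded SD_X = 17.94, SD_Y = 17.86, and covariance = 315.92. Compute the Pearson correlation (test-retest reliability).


r = cov(X,Y) / (SD_X * SD_Y)
r = 315.92 / (17.94 * 17.86)
r = 315.92 / 320.4084
r = 0.986

0.986


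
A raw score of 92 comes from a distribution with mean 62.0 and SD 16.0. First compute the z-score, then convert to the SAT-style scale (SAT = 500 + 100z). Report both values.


z = (X - mean) / SD = (92 - 62.0) / 16.0
z = 30.0 / 16.0
z = 1.875
SAT-scale = SAT = 500 + 100z
Carry z at full precision (z = 30.0 / 16.0) into the conversion:
SAT-scale = 500 + 100 * (30.0 / 16.0) = 500 + 3000 / 16.0
SAT-scale = 500 + 187.5
SAT-scale = 687.5

687.5


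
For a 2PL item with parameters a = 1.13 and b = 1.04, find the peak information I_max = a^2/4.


For 2PL, max info at theta = b = 1.04
I_max = a^2 / 4 = 1.13^2 / 4
= 1.2769 / 4
I_max = 0.3192

0.3192


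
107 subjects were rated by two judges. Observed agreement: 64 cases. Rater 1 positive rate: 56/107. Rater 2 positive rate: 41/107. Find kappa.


P_o = 64/107 = 0.598131
P_e = (56*41 + 51*66) / 11449 = 0.494541
kappa = (P_o - P_e) / (1 - P_e)
kappa = (0.598131 - 0.494541) / (1 - 0.494541)
kappa = 0.2049

0.2049


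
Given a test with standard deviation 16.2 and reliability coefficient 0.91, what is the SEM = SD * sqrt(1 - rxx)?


SEM = SD * sqrt(1 - rxx)
SEM = 16.2 * sqrt(1 - 0.91)
SEM = 16.2 * sqrt(0.09) = 16.2 * 0.3
SEM = 4.86

4.86


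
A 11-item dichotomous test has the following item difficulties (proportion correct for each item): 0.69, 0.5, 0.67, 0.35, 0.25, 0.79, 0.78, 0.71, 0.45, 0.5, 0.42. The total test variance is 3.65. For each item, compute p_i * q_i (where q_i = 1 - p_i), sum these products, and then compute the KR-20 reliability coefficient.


For each item, compute p_i * q_i:
  Item 1: 0.69 * 0.31 = 0.2139
  Item 2: 0.5 * 0.5 = 0.25
  Item 3: 0.67 * 0.33 = 0.2211
  Item 4: 0.35 * 0.65 = 0.2275
  Item 5: 0.25 * 0.75 = 0.1875
  Item 6: 0.79 * 0.21 = 0.1659
  Item 7: 0.78 * 0.22 = 0.1716
  Item 8: 0.71 * 0.29 = 0.2059
  Item 9: 0.45 * 0.55 = 0.2475
  Item 10: 0.5 * 0.5 = 0.25
  Item 11: 0.42 * 0.58 = 0.2436
Sum(p_i * q_i) = 0.2139 + 0.25 + 0.2211 + 0.2275 + 0.1875 + 0.1659 + 0.1716 + 0.2059 + 0.2475 + 0.25 + 0.2436 = 2.3845
KR-20 = (k/(k-1)) * (1 - Sum(p_i*q_i) / Var_total)
= (11/10) * (1 - 2.3845/3.65)
= 1.1 * 0.3467
KR-20 = 0.3814

0.3814


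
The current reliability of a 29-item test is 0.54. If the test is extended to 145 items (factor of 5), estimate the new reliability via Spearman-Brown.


r_new = (n * rxx) / (1 + (n-1) * rxx)
r_new = (5 * 0.54) / (1 + 4 * 0.54)
r_new = 2.7 / 3.16
r_new = 0.8544

0.8544


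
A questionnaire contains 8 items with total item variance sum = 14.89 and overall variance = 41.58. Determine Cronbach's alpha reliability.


alpha = (k/(k-1)) * (1 - sum(si^2)/s_total^2)
= (8/7) * (1 - 14.89/41.58)
alpha = 0.7336

0.7336


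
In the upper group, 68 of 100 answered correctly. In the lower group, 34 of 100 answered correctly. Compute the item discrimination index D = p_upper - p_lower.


p_upper = 68/100 = 0.68
p_lower = 34/100 = 0.34
D = 0.68 - 0.34 = 0.34

0.34


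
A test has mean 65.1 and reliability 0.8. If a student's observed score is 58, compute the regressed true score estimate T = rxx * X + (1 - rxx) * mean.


T_est = rxx * X + (1 - rxx) * mean
T_est = 0.8 * 58 + 0.2 * 65.1
T_est = 46.4 + 13.02
T_est = 59.42

59.42


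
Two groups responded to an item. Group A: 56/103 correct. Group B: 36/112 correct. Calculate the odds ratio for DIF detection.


Odds_A = 56/47 = 1.1915
Odds_B = 36/76 = 0.4737
OR = Odds_A / Odds_B = 1.1915 / 0.4737
Exactly, OR = (56 * 76) / (47 * 36) = 4256 / 1692
OR = 2.5154

2.5154


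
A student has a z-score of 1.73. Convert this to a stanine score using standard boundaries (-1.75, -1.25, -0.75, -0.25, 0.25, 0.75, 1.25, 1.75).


Stanine boundaries: [-1.75, -1.25, -0.75, -0.25, 0.25, 0.75, 1.25, 1.75]
z = 1.73
Check each boundary:
  z >= -1.75 -> could be stanine 2
  z >= -1.25 -> could be stanine 3
  z >= -0.75 -> could be stanine 4
  z >= -0.25 -> could be stanine 5
  z >= 0.25 -> could be stanine 6
  z >= 0.75 -> could be stanine 7
  z >= 1.25 -> could be stanine 8
  z < 1.75
Highest qualifying boundary gives stanine = 8

8


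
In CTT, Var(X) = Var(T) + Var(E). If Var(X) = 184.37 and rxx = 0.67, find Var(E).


var_true = rxx * var_obs = 0.67 * 184.37 = 123.5279
var_error = var_obs - var_true
var_error = 184.37 - 123.5279
var_error = 60.8421

60.8421


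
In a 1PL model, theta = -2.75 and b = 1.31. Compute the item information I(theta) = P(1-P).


P = 1/(1+exp(-(-2.75-1.31))) = 0.017
I = P*(1-P) = 0.017 * 0.983
I = 0.0167

0.0167


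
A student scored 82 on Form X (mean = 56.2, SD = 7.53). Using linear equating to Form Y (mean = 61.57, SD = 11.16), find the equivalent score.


slope = SD_Y / SD_X = 11.16 / 7.53 ~ 1.4821
intercept = mean_Y - slope * mean_X = 61.57 - (11.16 / 7.53) * 56.2 ~ -21.7224
Y = slope * X + intercept. To avoid rounding drift from the rounded slope/intercept, evaluate the equivalent form Y = mean_Y + SD_Y * (X - mean_X) / SD_X at full precision:
Y = 61.57 + 11.16 * (82 - 56.2) / 7.53
Y = 61.57 + 11.16 * 25.8 / 7.53
Y = 61.57 + 287.928 / 7.53
Y = 61.57 + 38.2375
Y = 99.8075

99.8075


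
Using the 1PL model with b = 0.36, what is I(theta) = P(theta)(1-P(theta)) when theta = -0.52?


P = 1/(1+exp(-(-0.52-0.36))) = 0.2932
I = P*(1-P) = 0.2932 * 0.7068
I = 0.2072

0.2072


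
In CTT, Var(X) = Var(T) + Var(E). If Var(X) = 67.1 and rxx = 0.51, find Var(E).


var_true = rxx * var_obs = 0.51 * 67.1 = 34.221
var_error = var_obs - var_true
var_error = 67.1 - 34.221
var_error = 32.879

32.879


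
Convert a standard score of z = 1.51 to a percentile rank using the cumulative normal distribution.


CDF(z) = 0.5 * (1 + erf(z/sqrt(2)))
erf(1.0677) = 0.869
CDF = 0.9345
Percentile rank = 0.9345 * 100 = 93.45

93.45


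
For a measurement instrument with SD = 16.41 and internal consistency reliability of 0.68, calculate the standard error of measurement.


SEM = SD * sqrt(1 - rxx)
SEM = 16.41 * sqrt(1 - 0.68)
SEM = 16.41 * sqrt(0.32) = 16.41 * 0.565685
SEM = 9.2829

9.2829


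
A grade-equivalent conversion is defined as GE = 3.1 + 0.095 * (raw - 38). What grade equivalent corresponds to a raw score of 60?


raw - median = 60 - 38 = 22
slope * diff = 0.095 * 22 = 2.09
GE = 3.1 + 2.09
GE = 5.19

5.19


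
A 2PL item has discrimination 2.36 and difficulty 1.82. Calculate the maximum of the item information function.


For 2PL, max info at theta = b = 1.82
I_max = a^2 / 4 = 2.36^2 / 4
= 5.5696 / 4
I_max = 1.3924

1.3924


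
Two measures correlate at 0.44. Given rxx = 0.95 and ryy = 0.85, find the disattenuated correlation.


r_corrected = rxy / sqrt(rxx * ryy)
= 0.44 / sqrt(0.95 * 0.85)
= 0.44 / sqrt(0.8075)
= 0.44 / 0.89861
r_corrected = 0.4896

0.4896


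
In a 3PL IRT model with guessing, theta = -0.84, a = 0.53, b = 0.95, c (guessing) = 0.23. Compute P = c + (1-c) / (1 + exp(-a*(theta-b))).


logit = 0.53*(-0.84 - 0.95) = -0.9487
P* = 1/(1 + exp(--0.9487)) = 0.2791
P = 0.23 + (1 - 0.23) * 0.2791
P = 0.4449

0.4449


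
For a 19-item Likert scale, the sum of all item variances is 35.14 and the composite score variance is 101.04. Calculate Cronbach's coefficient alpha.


alpha = (k/(k-1)) * (1 - sum(si^2)/s_total^2)
= (19/18) * (1 - 35.14/101.04)
alpha = 0.6885

0.6885


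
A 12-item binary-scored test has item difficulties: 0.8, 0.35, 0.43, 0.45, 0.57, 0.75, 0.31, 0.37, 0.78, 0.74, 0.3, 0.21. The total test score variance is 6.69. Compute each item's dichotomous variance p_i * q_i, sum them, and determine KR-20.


For each item, compute p_i * q_i:
  Item 1: 0.8 * 0.2 = 0.16
  Item 2: 0.35 * 0.65 = 0.2275
  Item 3: 0.43 * 0.57 = 0.2451
  Item 4: 0.45 * 0.55 = 0.2475
  Item 5: 0.57 * 0.43 = 0.2451
  Item 6: 0.75 * 0.25 = 0.1875
  Item 7: 0.31 * 0.69 = 0.2139
  Item 8: 0.37 * 0.63 = 0.2331
  Item 9: 0.78 * 0.22 = 0.1716
  Item 10: 0.74 * 0.26 = 0.1924
  Item 11: 0.3 * 0.7 = 0.21
  Item 12: 0.21 * 0.79 = 0.1659
Sum(p_i * q_i) = 0.16 + 0.2275 + 0.2451 + 0.2475 + 0.2451 + 0.1875 + 0.2139 + 0.2331 + 0.1716 + 0.1924 + 0.21 + 0.1659 = 2.4996
KR-20 = (k/(k-1)) * (1 - Sum(p_i*q_i) / Var_total)
= (12/11) * (1 - 2.4996/6.69)
= 1.0909 * 0.6264
KR-20 = 0.6833

0.6833


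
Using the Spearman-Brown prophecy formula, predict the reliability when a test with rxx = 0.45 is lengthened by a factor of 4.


r_new = (n * rxx) / (1 + (n-1) * rxx)
r_new = (4 * 0.45) / (1 + 3 * 0.45)
r_new = 1.8 / 2.35
r_new = 0.766

0.766


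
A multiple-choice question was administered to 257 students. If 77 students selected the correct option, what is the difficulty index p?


Item difficulty p = number correct / total examinees
p = 77 / 257
p = 0.2996

0.2996


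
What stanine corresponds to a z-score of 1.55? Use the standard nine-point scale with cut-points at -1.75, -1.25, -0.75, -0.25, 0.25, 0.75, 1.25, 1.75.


Stanine boundaries: [-1.75, -1.25, -0.75, -0.25, 0.25, 0.75, 1.25, 1.75]
z = 1.55
Check each boundary:
  z >= -1.75 -> could be stanine 2
  z >= -1.25 -> could be stanine 3
  z >= -0.75 -> could be stanine 4
  z >= -0.25 -> could be stanine 5
  z >= 0.25 -> could be stanine 6
  z >= 0.75 -> could be stanine 7
  z >= 1.25 -> could be stanine 8
  z < 1.75
Highest qualifying boundary gives stanine = 8

8


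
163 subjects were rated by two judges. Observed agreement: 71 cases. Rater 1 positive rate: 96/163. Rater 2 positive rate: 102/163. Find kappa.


P_o = 71/163 = 0.435583
P_e = (96*102 + 67*61) / 26569 = 0.522376
kappa = (P_o - P_e) / (1 - P_e)
kappa = (0.435583 - 0.522376) / (1 - 0.522376)
kappa = -0.1817

-0.1817


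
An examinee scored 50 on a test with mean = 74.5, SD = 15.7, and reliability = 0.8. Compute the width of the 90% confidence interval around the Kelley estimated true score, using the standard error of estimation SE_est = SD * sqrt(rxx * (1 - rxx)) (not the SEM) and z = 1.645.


True score estimate = 0.8*50 + 0.2*74.5 = 54.9
SE_est = SD * sqrt(rxx * (1 - rxx)) = 15.7 * sqrt(0.8 * 0.2) = 15.7 * sqrt(0.16) = 6.28
CI = T_est +/- z * SE_est, so width = 2 * z * SE_est = 2 * 1.645 * 6.28
Width = 20.6612

20.6612


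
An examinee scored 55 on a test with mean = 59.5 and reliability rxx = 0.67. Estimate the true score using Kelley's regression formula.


T_est = rxx * X + (1 - rxx) * mean
T_est = 0.67 * 55 + 0.33 * 59.5
T_est = 36.85 + 19.635
T_est = 56.485

56.485


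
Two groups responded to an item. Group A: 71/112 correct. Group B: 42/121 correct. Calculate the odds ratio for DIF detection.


Odds_A = 71/41 = 1.7317
Odds_B = 42/79 = 0.5316
OR = Odds_A / Odds_B = 1.7317 / 0.5316
Exactly, OR = (71 * 79) / (41 * 42) = 5609 / 1722
OR = 3.2573

3.2573


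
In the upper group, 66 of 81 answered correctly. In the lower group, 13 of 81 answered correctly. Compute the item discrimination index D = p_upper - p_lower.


p_upper = 66/81 = 0.8148
p_lower = 13/81 = 0.1605
D = 0.8148 - 0.1605 = 0.6543

0.6543


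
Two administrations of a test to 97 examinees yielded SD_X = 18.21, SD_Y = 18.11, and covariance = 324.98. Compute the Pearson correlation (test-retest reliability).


r = cov(X,Y) / (SD_X * SD_Y)
r = 324.98 / (18.21 * 18.11)
r = 324.98 / 329.7831
r = 0.9854

0.9854


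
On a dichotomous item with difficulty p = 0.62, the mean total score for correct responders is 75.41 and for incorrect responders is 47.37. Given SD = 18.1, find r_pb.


q = 1 - p = 0.38
rpb = ((M1 - M0) / SD) * sqrt(p * q)
rpb = ((75.41 - 47.37) / 18.1) * sqrt(0.62 * 0.38)
rpb = 0.7519

0.7519


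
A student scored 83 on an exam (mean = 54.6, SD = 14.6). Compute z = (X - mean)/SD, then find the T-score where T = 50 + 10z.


z = (X - mean) / SD = (83 - 54.6) / 14.6
z = 28.4 / 14.6
z = 1.9452
T-score = T = 50 + 10z
Carry z at full precision (z = 28.4 / 14.6) into the conversion:
T-score = 50 + 10 * (28.4 / 14.6) = 50 + 284 / 14.6
T-score = 50 + 19.4521
T-score = 69.4521

69.4521


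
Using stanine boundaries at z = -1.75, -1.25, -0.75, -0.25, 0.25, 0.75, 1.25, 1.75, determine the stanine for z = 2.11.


Stanine boundaries: [-1.75, -1.25, -0.75, -0.25, 0.25, 0.75, 1.25, 1.75]
z = 2.11
Check each boundary:
  z >= -1.75 -> could be stanine 2
  z >= -1.25 -> could be stanine 3
  z >= -0.75 -> could be stanine 4
  z >= -0.25 -> could be stanine 5
  z >= 0.25 -> could be stanine 6
  z >= 0.75 -> could be stanine 7
  z >= 1.25 -> could be stanine 8
  z >= 1.75 -> could be stanine 9
Highest qualifying boundary gives stanine = 9

9


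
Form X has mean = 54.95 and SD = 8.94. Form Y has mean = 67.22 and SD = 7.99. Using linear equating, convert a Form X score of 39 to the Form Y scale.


slope = SD_Y / SD_X = 7.99 / 8.94 ~ 0.8937
intercept = mean_Y - slope * mean_X = 67.22 - (7.99 / 8.94) * 54.95 ~ 18.1092
Y = slope * X + intercept. To avoid rounding drift from the rounded slope/intercept, evaluate the equivalent form Y = mean_Y + SD_Y * (X - mean_X) / SD_X at full precision:
Y = 67.22 + 7.99 * (39 - 54.95) / 8.94
Y = 67.22 - 7.99 * 15.95 / 8.94
Y = 67.22 - 127.4405 / 8.94
Y = 67.22 - 14.2551
Y = 52.9649

52.9649


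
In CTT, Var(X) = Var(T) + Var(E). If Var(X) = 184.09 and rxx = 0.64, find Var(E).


var_true = rxx * var_obs = 0.64 * 184.09 = 117.8176
var_error = var_obs - var_true
var_error = 184.09 - 117.8176
var_error = 66.2724

66.2724


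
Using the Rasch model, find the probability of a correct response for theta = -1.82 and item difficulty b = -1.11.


theta - b = -1.82 - -1.11 = -0.71
exp(-(theta - b)) = exp(0.71) = 2.034
P = 1 / (1 + 2.034)
P = 0.3296

0.3296


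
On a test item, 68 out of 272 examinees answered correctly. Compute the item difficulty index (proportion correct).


Item difficulty p = number correct / total examinees
p = 68 / 272
p = 0.25

0.25


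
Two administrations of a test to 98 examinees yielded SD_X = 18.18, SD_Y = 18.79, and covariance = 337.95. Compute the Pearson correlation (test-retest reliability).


r = cov(X,Y) / (SD_X * SD_Y)
r = 337.95 / (18.18 * 18.79)
r = 337.95 / 341.6022
r = 0.9893

0.9893


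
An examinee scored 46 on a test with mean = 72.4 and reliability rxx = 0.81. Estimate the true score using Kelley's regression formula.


T_est = rxx * X + (1 - rxx) * mean
T_est = 0.81 * 46 + 0.19 * 72.4
T_est = 37.26 + 13.756
T_est = 51.016

51.016


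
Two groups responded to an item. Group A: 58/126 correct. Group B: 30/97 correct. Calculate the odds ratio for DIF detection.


Odds_A = 58/68 = 0.8529
Odds_B = 30/67 = 0.4478
OR = Odds_A / Odds_B = 0.8529 / 0.4478
Exactly, OR = (58 * 67) / (68 * 30) = 3886 / 2040
OR = 1.9049

1.9049


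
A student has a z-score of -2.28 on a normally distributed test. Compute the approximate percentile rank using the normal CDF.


CDF(z) = 0.5 * (1 + erf(z/sqrt(2)))
erf(-1.6122) = -0.9774
CDF = 0.0113
Percentile rank = 0.0113 * 100 = 1.13

1.13


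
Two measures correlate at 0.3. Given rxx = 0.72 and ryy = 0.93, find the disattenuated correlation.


r_corrected = rxy / sqrt(rxx * ryy)
= 0.3 / sqrt(0.72 * 0.93)
= 0.3 / sqrt(0.6696)
= 0.3 / 0.818291
r_corrected = 0.3666

0.3666


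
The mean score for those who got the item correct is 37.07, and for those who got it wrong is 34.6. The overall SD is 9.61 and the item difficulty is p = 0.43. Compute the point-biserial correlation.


q = 1 - p = 0.57
rpb = ((M1 - M0) / SD) * sqrt(p * q)
rpb = ((37.07 - 34.6) / 9.61) * sqrt(0.43 * 0.57)
rpb = 0.1272

0.1272


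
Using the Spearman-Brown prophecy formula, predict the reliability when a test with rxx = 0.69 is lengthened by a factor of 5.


r_new = (n * rxx) / (1 + (n-1) * rxx)
r_new = (5 * 0.69) / (1 + 4 * 0.69)
r_new = 3.45 / 3.76
r_new = 0.9176

0.9176


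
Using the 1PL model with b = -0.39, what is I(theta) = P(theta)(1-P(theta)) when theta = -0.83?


P = 1/(1+exp(-(-0.83--0.39))) = 0.3917
I = P*(1-P) = 0.3917 * 0.6083
I = 0.2383

0.2383


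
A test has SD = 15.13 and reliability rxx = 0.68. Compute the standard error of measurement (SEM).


SEM = SD * sqrt(1 - rxx)
SEM = 15.13 * sqrt(1 - 0.68)
SEM = 15.13 * sqrt(0.32) = 15.13 * 0.565685
SEM = 8.5588

8.5588


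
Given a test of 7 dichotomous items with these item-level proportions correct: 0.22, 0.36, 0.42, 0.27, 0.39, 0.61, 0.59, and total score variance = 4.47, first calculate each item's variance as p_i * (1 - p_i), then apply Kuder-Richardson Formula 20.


For each item, compute p_i * q_i:
  Item 1: 0.22 * 0.78 = 0.1716
  Item 2: 0.36 * 0.64 = 0.2304
  Item 3: 0.42 * 0.58 = 0.2436
  Item 4: 0.27 * 0.73 = 0.1971
  Item 5: 0.39 * 0.61 = 0.2379
  Item 6: 0.61 * 0.39 = 0.2379
  Item 7: 0.59 * 0.41 = 0.2419
Sum(p_i * q_i) = 0.1716 + 0.2304 + 0.2436 + 0.1971 + 0.2379 + 0.2379 + 0.2419 = 1.5604
KR-20 = (k/(k-1)) * (1 - Sum(p_i*q_i) / Var_total)
= (7/6) * (1 - 1.5604/4.47)
= 1.1667 * 0.6509
KR-20 = 0.7594

0.7594


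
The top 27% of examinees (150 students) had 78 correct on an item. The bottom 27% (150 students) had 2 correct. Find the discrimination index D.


p_upper = 78/150 = 0.52
p_lower = 2/150 = 0.0133
D = 0.52 - 0.0133 = 0.5067

0.5067


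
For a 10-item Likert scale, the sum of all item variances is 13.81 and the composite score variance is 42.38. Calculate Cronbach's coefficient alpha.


alpha = (k/(k-1)) * (1 - sum(si^2)/s_total^2)
= (10/9) * (1 - 13.81/42.38)
alpha = 0.749

0.749


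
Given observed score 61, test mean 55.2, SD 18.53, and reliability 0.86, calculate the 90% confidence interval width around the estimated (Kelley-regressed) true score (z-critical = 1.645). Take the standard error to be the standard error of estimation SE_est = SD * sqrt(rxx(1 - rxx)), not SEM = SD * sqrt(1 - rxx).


True score estimate = 0.86*61 + 0.14*55.2 = 60.188
SE_est = SD * sqrt(rxx * (1 - rxx)) = 18.53 * sqrt(0.86 * 0.14) = 18.53 * sqrt(0.1204) = 6.42967
CI = T_est +/- z * SE_est, so width = 2 * z * SE_est = 2 * 1.645 * 6.42967
Width = 21.1536

21.1536


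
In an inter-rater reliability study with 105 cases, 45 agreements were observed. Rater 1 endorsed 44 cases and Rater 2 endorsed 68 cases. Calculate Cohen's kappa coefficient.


P_o = 45/105 = 0.428571
P_e = (44*68 + 61*37) / 11025 = 0.4761
kappa = (P_o - P_e) / (1 - P_e)
kappa = (0.428571 - 0.4761) / (1 - 0.4761)
kappa = -0.0907

-0.0907


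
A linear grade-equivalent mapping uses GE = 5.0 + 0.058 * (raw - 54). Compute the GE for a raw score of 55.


raw - median = 55 - 54 = 1
slope * diff = 0.058 * 1 = 0.058
GE = 5.0 + 0.058
GE = 5.058

5.058


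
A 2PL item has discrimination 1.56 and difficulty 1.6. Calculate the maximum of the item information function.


For 2PL, max info at theta = b = 1.6
I_max = a^2 / 4 = 1.56^2 / 4
= 2.4336 / 4
I_max = 0.6084

0.6084


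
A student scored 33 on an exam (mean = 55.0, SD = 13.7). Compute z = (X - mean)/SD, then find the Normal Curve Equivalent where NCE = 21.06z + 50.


z = (X - mean) / SD = (33 - 55.0) / 13.7
z = -22.0 / 13.7
z = -1.6058
NCE = NCE = 21.06z + 50
Carry z at full precision (z = -22.0 / 13.7) into the conversion:
NCE = 21.06 * (-22.0 / 13.7) + 50 = -463.32 / 13.7 + 50
NCE = -33.819 + 50
NCE = 16.181

16.181


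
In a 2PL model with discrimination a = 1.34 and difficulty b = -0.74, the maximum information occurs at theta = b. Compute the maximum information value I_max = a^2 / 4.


For 2PL, max info at theta = b = -0.74
I_max = a^2 / 4 = 1.34^2 / 4
= 1.7956 / 4
I_max = 0.4489

0.4489


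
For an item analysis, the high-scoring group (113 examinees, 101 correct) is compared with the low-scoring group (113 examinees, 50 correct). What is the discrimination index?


p_upper = 101/113 = 0.8938
p_lower = 50/113 = 0.4425
D = 0.8938 - 0.4425 = 0.4513

0.4513


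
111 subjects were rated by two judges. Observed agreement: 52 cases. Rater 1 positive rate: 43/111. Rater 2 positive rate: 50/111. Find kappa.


P_o = 52/111 = 0.468468
P_e = (43*50 + 68*61) / 12321 = 0.51116
kappa = (P_o - P_e) / (1 - P_e)
kappa = (0.468468 - 0.51116) / (1 - 0.51116)
kappa = -0.0873

-0.0873


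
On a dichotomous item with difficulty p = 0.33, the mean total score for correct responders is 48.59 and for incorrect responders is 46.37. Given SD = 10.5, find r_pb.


q = 1 - p = 0.67
rpb = ((M1 - M0) / SD) * sqrt(p * q)
rpb = ((48.59 - 46.37) / 10.5) * sqrt(0.33 * 0.67)
rpb = 0.0994

0.0994


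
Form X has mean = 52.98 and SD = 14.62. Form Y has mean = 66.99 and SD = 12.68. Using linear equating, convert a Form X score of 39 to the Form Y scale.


slope = SD_Y / SD_X = 12.68 / 14.62 ~ 0.8673
intercept = mean_Y - slope * mean_X = 66.99 - (12.68 / 14.62) * 52.98 ~ 21.0402
Y = slope * X + intercept. To avoid rounding drift from the rounded slope/intercept, evaluate the equivalent form Y = mean_Y + SD_Y * (X - mean_X) / SD_X at full precision:
Y = 66.99 + 12.68 * (39 - 52.98) / 14.62
Y = 66.99 - 12.68 * 13.98 / 14.62
Y = 66.99 - 177.2664 / 14.62
Y = 66.99 - 12.1249
Y = 54.8651

54.8651


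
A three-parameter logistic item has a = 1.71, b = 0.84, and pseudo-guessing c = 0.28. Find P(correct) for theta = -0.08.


logit = 1.71*(-0.08 - 0.84) = -1.5732
P* = 1/(1 + exp(--1.5732)) = 0.1718
P = 0.28 + (1 - 0.28) * 0.1718
P = 0.4037

0.4037


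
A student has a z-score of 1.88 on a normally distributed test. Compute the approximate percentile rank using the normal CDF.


CDF(z) = 0.5 * (1 + erf(z/sqrt(2)))
erf(1.3294) = 0.9399
CDF = 0.9699
Percentile rank = 0.9699 * 100 = 96.99

96.99


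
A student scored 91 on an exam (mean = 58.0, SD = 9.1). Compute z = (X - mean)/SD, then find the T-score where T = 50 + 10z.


z = (X - mean) / SD = (91 - 58.0) / 9.1
z = 33.0 / 9.1
z = 3.6264
T-score = T = 50 + 10z
Carry z at full precision (z = 33.0 / 9.1) into the conversion:
T-score = 50 + 10 * (33.0 / 9.1) = 50 + 330 / 9.1
T-score = 50 + 36.2637
T-score = 86.2637

86.2637


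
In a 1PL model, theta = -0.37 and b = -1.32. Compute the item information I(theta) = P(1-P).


P = 1/(1+exp(-(-0.37--1.32))) = 0.7211
I = P*(1-P) = 0.7211 * 0.2789
I = 0.2011

0.2011


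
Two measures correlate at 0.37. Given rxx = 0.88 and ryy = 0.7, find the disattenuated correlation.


r_corrected = rxy / sqrt(rxx * ryy)
= 0.37 / sqrt(0.88 * 0.7)
= 0.37 / sqrt(0.616)
= 0.37 / 0.784857
r_corrected = 0.4714

0.4714


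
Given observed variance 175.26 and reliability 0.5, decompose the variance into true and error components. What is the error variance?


var_true = rxx * var_obs = 0.5 * 175.26 = 87.63
var_error = var_obs - var_true
var_error = 175.26 - 87.63
var_error = 87.63

87.63


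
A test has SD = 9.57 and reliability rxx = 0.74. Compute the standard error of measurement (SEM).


SEM = SD * sqrt(1 - rxx)
SEM = 9.57 * sqrt(1 - 0.74)
SEM = 9.57 * sqrt(0.26) = 9.57 * 0.509902
SEM = 4.8798

4.8798


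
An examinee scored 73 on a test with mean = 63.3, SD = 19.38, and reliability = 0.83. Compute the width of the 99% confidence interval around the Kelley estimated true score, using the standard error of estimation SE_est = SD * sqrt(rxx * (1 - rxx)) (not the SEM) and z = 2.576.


True score estimate = 0.83*73 + 0.17*63.3 = 71.351
SE_est = SD * sqrt(rxx * (1 - rxx)) = 19.38 * sqrt(0.83 * 0.17) = 19.38 * sqrt(0.1411) = 7.279764
CI = T_est +/- z * SE_est, so width = 2 * z * SE_est = 2 * 2.576 * 7.279764
Width = 37.5053

37.5053
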